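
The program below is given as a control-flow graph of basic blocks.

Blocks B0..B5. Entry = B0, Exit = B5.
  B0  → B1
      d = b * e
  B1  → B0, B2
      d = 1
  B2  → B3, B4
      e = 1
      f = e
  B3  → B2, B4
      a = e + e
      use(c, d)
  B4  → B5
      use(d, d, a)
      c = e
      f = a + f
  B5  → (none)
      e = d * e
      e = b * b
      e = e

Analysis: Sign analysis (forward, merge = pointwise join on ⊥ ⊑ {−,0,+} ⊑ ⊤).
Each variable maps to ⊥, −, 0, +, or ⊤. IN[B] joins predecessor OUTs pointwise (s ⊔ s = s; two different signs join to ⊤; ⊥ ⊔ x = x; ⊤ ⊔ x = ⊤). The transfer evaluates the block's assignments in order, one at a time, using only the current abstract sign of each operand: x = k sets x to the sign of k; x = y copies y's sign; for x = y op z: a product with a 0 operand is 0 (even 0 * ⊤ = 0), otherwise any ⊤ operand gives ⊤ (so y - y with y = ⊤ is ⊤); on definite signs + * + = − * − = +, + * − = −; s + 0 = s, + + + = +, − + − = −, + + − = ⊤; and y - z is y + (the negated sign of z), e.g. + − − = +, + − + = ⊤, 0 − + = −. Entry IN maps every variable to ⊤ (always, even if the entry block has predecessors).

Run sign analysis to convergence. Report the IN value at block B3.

Answer: {a: ⊤, b: ⊤, c: ⊤, d: +, e: +, f: +}

Working:
Fixpoint table:
  B0:  IN=(all ⊤)  OUT=(all ⊤)
  B1:  IN=(all ⊤)  OUT={d:+; rest ⊤}
  B2:  IN={d:+; rest ⊤}  OUT={d:+, e:+, f:+; rest ⊤}
  B3:  IN={d:+, e:+, f:+; rest ⊤}  OUT={a:+, d:+, e:+, f:+; rest ⊤}
  B4:  IN={d:+, e:+, f:+; rest ⊤}  OUT={c:+, d:+, e:+; rest ⊤}
  B5:  IN={c:+, d:+, e:+; rest ⊤}  OUT={c:+, d:+; rest ⊤}

Merge at B3: IN[B3] = OUT[B2] = {a: ⊤, b: ⊤, c: ⊤, d: +, e: +, f: +}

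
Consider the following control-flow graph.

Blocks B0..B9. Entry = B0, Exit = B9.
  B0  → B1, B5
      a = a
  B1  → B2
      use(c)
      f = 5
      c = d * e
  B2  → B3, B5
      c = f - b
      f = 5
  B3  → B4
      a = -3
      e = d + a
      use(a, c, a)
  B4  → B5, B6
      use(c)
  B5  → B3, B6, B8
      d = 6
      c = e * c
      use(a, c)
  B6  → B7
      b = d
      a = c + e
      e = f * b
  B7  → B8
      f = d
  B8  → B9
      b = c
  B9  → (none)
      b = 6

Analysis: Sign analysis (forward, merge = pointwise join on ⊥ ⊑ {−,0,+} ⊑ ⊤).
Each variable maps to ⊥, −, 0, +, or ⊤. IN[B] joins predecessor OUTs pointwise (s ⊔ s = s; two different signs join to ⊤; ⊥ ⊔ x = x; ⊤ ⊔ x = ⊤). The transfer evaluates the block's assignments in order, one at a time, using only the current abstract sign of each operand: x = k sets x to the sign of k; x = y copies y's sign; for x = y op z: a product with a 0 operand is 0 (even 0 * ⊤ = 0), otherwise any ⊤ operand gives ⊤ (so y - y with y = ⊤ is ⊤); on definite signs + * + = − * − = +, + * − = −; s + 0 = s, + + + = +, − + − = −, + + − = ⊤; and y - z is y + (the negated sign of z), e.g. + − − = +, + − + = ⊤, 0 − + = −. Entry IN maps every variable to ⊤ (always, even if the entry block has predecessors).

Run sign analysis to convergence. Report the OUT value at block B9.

Per-block solution:
  B0:   IN=(all ⊤)   OUT=(all ⊤)
  B1:   IN=(all ⊤)   OUT={f:+; rest ⊤}
  B2:   IN={f:+; rest ⊤}   OUT={f:+; rest ⊤}
  B3:   IN=(all ⊤)   OUT={a:-; rest ⊤}
  B4:   IN={a:-; rest ⊤}   OUT={a:-; rest ⊤}
  B5:   IN=(all ⊤)   OUT={d:+; rest ⊤}
  B6:   IN=(all ⊤)   OUT=(all ⊤)
  B7:   IN=(all ⊤)   OUT=(all ⊤)
  B8:   IN=(all ⊤)   OUT=(all ⊤)
  B9:   IN=(all ⊤)   OUT={b:+; rest ⊤}

Merge at B9: IN[B9] = OUT[B8] = {a: ⊤, b: ⊤, c: ⊤, d: ⊤, e: ⊤, f: ⊤}
Applying B9's transfer function to that IN value gives OUT[B9] (row B9 above).

Answer: {a: ⊤, b: +, c: ⊤, d: ⊤, e: ⊤, f: ⊤}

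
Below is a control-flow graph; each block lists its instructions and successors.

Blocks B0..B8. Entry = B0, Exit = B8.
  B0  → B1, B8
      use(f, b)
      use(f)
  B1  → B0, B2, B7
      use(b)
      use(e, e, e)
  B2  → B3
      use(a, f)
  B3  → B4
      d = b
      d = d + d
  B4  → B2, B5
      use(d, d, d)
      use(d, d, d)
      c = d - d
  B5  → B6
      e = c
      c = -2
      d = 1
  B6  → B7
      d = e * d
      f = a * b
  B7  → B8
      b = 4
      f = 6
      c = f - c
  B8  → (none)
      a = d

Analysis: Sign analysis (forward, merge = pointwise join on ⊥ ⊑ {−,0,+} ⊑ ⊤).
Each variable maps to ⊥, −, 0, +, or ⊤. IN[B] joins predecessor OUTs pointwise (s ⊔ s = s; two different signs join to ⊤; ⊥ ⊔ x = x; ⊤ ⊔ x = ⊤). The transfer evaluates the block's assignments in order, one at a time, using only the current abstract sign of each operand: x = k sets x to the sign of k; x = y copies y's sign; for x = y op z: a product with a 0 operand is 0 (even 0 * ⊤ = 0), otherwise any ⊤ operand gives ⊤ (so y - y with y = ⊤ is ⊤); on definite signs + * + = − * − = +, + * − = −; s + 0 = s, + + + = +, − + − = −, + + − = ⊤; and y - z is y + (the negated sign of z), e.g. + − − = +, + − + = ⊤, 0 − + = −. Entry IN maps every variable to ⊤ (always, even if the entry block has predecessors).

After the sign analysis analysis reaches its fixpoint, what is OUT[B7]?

Fixpoint table:
  B0:   IN=(all ⊤)   OUT=(all ⊤)
  B1:   IN=(all ⊤)   OUT=(all ⊤)
  B2:   IN=(all ⊤)   OUT=(all ⊤)
  B3:   IN=(all ⊤)   OUT=(all ⊤)
  B4:   IN=(all ⊤)   OUT=(all ⊤)
  B5:   IN=(all ⊤)   OUT={c:-, d:+; rest ⊤}
  B6:   IN={c:-, d:+; rest ⊤}   OUT={c:-; rest ⊤}
  B7:   IN=(all ⊤)   OUT={b:+, f:+; rest ⊤}
  B8:   IN=(all ⊤)   OUT=(all ⊤)

Merge at B7: IN[B7] = OUT[B1] ⊔ OUT[B6] = {a: ⊤, b: ⊤, c: ⊤, d: ⊤, e: ⊤, f: ⊤}
Applying B7's transfer function to that IN value gives OUT[B7] (row B7 above).

Answer: {a: ⊤, b: +, c: ⊤, d: ⊤, e: ⊤, f: +}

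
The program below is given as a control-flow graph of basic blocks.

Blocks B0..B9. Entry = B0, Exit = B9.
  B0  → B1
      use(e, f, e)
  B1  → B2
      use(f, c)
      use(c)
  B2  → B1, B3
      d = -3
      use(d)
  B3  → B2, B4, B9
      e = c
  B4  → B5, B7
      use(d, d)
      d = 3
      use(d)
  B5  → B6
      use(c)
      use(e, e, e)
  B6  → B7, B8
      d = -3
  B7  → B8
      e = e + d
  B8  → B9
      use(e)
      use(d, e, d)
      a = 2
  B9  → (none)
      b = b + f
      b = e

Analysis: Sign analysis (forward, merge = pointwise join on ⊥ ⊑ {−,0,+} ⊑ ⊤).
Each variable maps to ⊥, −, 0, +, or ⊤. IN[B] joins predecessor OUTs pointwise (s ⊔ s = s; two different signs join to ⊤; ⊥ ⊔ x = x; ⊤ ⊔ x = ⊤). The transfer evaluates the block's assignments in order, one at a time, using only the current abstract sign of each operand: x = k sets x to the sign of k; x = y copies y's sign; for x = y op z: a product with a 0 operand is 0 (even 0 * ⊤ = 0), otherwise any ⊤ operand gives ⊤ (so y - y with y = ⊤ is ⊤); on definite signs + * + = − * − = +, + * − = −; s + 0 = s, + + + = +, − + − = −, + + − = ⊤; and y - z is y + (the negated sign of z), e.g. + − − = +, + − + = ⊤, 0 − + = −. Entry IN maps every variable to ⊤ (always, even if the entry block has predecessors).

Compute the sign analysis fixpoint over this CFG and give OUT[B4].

Converged values:
  B0:  IN=(all ⊤)  OUT=(all ⊤)
  B1:  IN=(all ⊤)  OUT=(all ⊤)
  B2:  IN=(all ⊤)  OUT={d:-; rest ⊤}
  B3:  IN={d:-; rest ⊤}  OUT={d:-; rest ⊤}
  B4:  IN={d:-; rest ⊤}  OUT={d:+; rest ⊤}
  B5:  IN={d:+; rest ⊤}  OUT={d:+; rest ⊤}
  B6:  IN={d:+; rest ⊤}  OUT={d:-; rest ⊤}
  B7:  IN=(all ⊤)  OUT=(all ⊤)
  B8:  IN=(all ⊤)  OUT={a:+; rest ⊤}
  B9:  IN=(all ⊤)  OUT=(all ⊤)

Merge at B4: IN[B4] = OUT[B3] = {a: ⊤, b: ⊤, c: ⊤, d: -, e: ⊤, f: ⊤}
Applying B4's transfer function to that IN value gives OUT[B4] (row B4 above).

Answer: {a: ⊤, b: ⊤, c: ⊤, d: +, e: ⊤, f: ⊤}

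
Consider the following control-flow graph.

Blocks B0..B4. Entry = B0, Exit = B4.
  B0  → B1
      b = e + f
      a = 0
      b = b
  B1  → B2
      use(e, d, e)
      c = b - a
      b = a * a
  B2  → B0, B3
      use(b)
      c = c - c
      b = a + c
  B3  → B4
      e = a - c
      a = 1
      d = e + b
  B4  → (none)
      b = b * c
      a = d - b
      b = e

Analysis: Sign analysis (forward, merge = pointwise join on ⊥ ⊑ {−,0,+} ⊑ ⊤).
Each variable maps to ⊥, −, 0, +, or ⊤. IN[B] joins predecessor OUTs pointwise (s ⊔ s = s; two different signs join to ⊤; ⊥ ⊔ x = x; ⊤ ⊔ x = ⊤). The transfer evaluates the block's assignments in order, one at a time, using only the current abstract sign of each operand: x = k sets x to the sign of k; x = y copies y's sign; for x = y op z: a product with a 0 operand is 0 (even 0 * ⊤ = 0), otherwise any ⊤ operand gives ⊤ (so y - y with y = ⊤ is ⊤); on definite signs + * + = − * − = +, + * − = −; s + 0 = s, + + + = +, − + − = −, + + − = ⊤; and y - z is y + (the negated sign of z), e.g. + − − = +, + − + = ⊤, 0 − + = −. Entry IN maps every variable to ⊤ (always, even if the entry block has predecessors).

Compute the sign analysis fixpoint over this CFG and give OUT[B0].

Answer: {a: 0, b: ⊤, c: ⊤, d: ⊤, e: ⊤, f: ⊤}

Trace:
Fixpoint table:
  B0: | IN=(all ⊤) | OUT={a:0; rest ⊤}
  B1: | IN={a:0; rest ⊤} | OUT={a:0, b:0; rest ⊤}
  B2: | IN={a:0, b:0; rest ⊤} | OUT={a:0; rest ⊤}
  B3: | IN={a:0; rest ⊤} | OUT={a:+; rest ⊤}
  B4: | IN={a:+; rest ⊤} | OUT=(all ⊤)

Merge at B0 (entry node, so the boundary value (all ⊤) is joined with the incoming edge(s)): IN[B0] = (all ⊤) ⊔ OUT[B2] = {a: ⊤, b: ⊤, c: ⊤, d: ⊤, e: ⊤, f: ⊤}
Applying B0's transfer function to that IN value gives OUT[B0] (row B0 above).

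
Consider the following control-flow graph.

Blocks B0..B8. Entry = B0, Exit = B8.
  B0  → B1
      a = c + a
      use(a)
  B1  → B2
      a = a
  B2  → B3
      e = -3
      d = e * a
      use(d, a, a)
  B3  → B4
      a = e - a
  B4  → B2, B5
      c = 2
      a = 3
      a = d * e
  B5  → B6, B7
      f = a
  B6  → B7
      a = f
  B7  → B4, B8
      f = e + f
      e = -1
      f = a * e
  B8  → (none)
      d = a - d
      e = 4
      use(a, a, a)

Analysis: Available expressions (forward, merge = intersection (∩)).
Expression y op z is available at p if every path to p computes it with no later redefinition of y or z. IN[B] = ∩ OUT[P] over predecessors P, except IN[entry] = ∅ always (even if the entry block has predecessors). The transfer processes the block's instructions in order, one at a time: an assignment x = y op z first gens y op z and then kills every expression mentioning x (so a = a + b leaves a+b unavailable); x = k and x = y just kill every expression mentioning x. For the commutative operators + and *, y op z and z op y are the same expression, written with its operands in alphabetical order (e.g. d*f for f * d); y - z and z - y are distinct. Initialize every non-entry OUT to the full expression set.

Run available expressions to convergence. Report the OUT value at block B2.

Answer: {a*e}

Working:
Per-block solution:
  B0: | IN={} | OUT={}
  B1: | IN={} | OUT={}
  B2: | IN={} | OUT={a*e}
  B3: | IN={a*e} | OUT={}
  B4: | IN={} | OUT={d*e}
  B5: | IN={d*e} | OUT={d*e}
  B6: | IN={d*e} | OUT={d*e}
  B7: | IN={d*e} | OUT={a*e}
  B8: | IN={a*e} | OUT={}

Merge at B2: IN[B2] = OUT[B1] ∩ OUT[B4] = {}
Applying B2's transfer function to that IN value gives OUT[B2] (row B2 above).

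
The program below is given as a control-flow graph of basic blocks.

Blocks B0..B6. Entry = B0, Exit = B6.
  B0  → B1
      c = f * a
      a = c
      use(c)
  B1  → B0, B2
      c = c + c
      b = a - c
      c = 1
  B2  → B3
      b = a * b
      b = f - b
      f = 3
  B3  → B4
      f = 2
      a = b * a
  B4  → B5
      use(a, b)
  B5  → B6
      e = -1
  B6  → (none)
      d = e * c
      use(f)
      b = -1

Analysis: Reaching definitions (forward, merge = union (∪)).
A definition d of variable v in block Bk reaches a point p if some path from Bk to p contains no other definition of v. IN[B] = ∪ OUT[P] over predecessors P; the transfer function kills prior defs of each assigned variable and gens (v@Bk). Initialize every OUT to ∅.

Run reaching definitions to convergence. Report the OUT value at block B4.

Fixpoint table:
  B0:  IN={a@B0, b@B1, c@B1}  OUT={a@B0, b@B1, c@B0}
  B1:  IN={a@B0, b@B1, c@B0}  OUT={a@B0, b@B1, c@B1}
  B2:  IN={a@B0, b@B1, c@B1}  OUT={a@B0, b@B2, c@B1, f@B2}
  B3:  IN={a@B0, b@B2, c@B1, f@B2}  OUT={a@B3, b@B2, c@B1, f@B3}
  B4:  IN={a@B3, b@B2, c@B1, f@B3}  OUT={a@B3, b@B2, c@B1, f@B3}
  B5:  IN={a@B3, b@B2, c@B1, f@B3}  OUT={a@B3, b@B2, c@B1, e@B5, f@B3}
  B6:  IN={a@B3, b@B2, c@B1, e@B5, f@B3}  OUT={a@B3, b@B6, c@B1, d@B6, e@B5, f@B3}

Merge at B4: IN[B4] = OUT[B3] = {a@B3, b@B2, c@B1, f@B3}
Applying B4's transfer function to that IN value gives OUT[B4] (row B4 above).

Answer: {a@B3, b@B2, c@B1, f@B3}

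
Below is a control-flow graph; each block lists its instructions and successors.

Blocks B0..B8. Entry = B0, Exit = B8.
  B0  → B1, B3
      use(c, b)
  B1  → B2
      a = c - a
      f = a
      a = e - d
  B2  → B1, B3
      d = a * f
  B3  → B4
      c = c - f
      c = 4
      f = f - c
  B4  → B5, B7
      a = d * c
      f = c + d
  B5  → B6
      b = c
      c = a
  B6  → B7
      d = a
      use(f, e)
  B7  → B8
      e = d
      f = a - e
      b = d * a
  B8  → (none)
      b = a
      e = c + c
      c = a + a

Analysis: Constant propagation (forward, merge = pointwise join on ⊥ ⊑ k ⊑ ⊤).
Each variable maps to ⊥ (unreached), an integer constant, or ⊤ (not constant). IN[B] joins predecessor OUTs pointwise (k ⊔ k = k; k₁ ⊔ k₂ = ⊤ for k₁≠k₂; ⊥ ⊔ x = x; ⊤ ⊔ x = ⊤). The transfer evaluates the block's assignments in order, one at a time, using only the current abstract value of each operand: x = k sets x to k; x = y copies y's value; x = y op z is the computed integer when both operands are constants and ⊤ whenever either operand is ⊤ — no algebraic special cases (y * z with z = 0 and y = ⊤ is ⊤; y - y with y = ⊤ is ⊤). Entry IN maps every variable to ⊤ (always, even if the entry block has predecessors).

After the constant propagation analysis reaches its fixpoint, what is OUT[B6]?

Fixpoint table:
  B0:   IN=(all ⊤)   OUT=(all ⊤)
  B1:   IN=(all ⊤)   OUT=(all ⊤)
  B2:   IN=(all ⊤)   OUT=(all ⊤)
  B3:   IN=(all ⊤)   OUT={c:4; rest ⊤}
  B4:   IN={c:4; rest ⊤}   OUT={c:4; rest ⊤}
  B5:   IN={c:4; rest ⊤}   OUT={b:4; rest ⊤}
  B6:   IN={b:4; rest ⊤}   OUT={b:4; rest ⊤}
  B7:   IN=(all ⊤)   OUT=(all ⊤)
  B8:   IN=(all ⊤)   OUT=(all ⊤)

Merge at B6: IN[B6] = OUT[B5] = {a: ⊤, b: 4, c: ⊤, d: ⊤, e: ⊤, f: ⊤}
Applying B6's transfer function to that IN value gives OUT[B6] (row B6 above).

Answer: {a: ⊤, b: 4, c: ⊤, d: ⊤, e: ⊤, f: ⊤}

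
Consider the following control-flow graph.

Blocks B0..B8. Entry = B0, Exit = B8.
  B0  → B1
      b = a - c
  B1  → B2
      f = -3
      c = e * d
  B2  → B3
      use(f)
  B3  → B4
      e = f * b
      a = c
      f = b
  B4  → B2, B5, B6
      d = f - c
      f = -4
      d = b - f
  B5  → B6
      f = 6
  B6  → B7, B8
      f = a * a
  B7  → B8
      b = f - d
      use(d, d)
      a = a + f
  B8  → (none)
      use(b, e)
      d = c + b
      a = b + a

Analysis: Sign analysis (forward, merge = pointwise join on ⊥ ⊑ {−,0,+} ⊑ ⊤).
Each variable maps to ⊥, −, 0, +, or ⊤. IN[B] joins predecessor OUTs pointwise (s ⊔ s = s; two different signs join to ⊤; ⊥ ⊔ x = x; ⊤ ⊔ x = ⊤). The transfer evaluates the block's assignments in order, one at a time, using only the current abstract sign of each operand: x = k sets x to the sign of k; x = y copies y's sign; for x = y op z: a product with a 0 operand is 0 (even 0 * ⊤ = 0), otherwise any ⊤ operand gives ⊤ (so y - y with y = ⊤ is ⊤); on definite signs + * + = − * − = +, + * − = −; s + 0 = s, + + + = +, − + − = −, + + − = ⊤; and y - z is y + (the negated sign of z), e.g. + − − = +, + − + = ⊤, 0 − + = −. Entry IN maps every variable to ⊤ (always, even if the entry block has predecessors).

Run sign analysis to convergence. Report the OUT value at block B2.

Per-block solution:
  B0: | IN=(all ⊤) | OUT=(all ⊤)
  B1: | IN=(all ⊤) | OUT={f:-; rest ⊤}
  B2: | IN={f:-; rest ⊤} | OUT={f:-; rest ⊤}
  B3: | IN={f:-; rest ⊤} | OUT=(all ⊤)
  B4: | IN=(all ⊤) | OUT={f:-; rest ⊤}
  B5: | IN={f:-; rest ⊤} | OUT={f:+; rest ⊤}
  B6: | IN=(all ⊤) | OUT=(all ⊤)
  B7: | IN=(all ⊤) | OUT=(all ⊤)
  B8: | IN=(all ⊤) | OUT=(all ⊤)

Merge at B2: IN[B2] = OUT[B1] ⊔ OUT[B4] = {a: ⊤, b: ⊤, c: ⊤, d: ⊤, e: ⊤, f: -}
Applying B2's transfer function to that IN value gives OUT[B2] (row B2 above).

Answer: {a: ⊤, b: ⊤, c: ⊤, d: ⊤, e: ⊤, f: -}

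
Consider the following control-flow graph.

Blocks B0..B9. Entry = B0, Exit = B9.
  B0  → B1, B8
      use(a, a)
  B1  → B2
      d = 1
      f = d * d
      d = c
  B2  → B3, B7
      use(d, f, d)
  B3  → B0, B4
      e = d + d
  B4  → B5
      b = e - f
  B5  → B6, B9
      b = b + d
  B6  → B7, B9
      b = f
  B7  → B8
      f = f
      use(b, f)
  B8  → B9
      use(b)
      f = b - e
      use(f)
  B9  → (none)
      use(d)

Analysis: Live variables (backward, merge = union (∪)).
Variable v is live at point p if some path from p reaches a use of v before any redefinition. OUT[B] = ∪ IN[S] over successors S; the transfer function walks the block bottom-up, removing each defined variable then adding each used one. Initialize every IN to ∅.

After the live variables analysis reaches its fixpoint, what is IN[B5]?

Fixpoint table:
  B0:  IN={a, b, c, d, e}  OUT={a, b, c, d, e}
  B1:  IN={a, b, c, e}  OUT={a, b, c, d, e, f}
  B2:  IN={a, b, c, d, e, f}  OUT={a, b, c, d, e, f}
  B3:  IN={a, b, c, d, f}  OUT={a, b, c, d, e, f}
  B4:  IN={d, e, f}  OUT={b, d, e, f}
  B5:  IN={b, d, e, f}  OUT={d, e, f}
  B6:  IN={d, e, f}  OUT={b, d, e, f}
  B7:  IN={b, d, e, f}  OUT={b, d, e}
  B8:  IN={b, d, e}  OUT={d}
  B9:  IN={d}  OUT={}

Merge at B5: OUT[B5] = IN[B6] ⊔ IN[B9] = {d, e, f}
Applying B5's transfer function to that OUT value gives IN[B5] (row B5 above).

Answer: {b, d, e, f}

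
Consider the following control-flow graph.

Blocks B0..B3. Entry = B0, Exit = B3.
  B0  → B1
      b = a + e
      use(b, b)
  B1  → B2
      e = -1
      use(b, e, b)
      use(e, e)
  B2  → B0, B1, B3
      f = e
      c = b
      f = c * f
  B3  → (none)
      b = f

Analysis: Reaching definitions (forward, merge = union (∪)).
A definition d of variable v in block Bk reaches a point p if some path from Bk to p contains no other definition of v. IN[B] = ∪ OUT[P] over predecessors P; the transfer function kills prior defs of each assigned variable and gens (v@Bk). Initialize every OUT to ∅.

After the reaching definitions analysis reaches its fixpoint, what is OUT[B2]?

Fixpoint table:
  B0:   IN={b@B0, c@B2, e@B1, f@B2}   OUT={b@B0, c@B2, e@B1, f@B2}
  B1:   IN={b@B0, c@B2, e@B1, f@B2}   OUT={b@B0, c@B2, e@B1, f@B2}
  B2:   IN={b@B0, c@B2, e@B1, f@B2}   OUT={b@B0, c@B2, e@B1, f@B2}
  B3:   IN={b@B0, c@B2, e@B1, f@B2}   OUT={b@B3, c@B2, e@B1, f@B2}

Merge at B2: IN[B2] = OUT[B1] = {b@B0, c@B2, e@B1, f@B2}
Applying B2's transfer function to that IN value gives OUT[B2] (row B2 above).

Answer: {b@B0, c@B2, e@B1, f@B2}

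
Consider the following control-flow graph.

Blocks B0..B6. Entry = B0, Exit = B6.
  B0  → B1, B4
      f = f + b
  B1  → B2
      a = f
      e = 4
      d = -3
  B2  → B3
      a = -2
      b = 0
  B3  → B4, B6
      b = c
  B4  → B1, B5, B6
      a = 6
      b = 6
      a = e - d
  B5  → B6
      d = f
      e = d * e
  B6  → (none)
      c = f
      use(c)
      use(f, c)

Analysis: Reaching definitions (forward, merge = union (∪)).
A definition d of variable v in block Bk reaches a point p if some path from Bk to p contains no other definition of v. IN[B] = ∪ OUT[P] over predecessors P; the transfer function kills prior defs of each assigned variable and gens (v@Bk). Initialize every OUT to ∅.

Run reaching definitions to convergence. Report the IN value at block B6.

Answer: {a@B2, a@B4, b@B3, b@B4, d@B1, d@B5, e@B1, e@B5, f@B0}

Derivation:
Per-block solution:
  B0:  IN={}  OUT={f@B0}
  B1:  IN={a@B4, b@B4, d@B1, e@B1, f@B0}  OUT={a@B1, b@B4, d@B1, e@B1, f@B0}
  B2:  IN={a@B1, b@B4, d@B1, e@B1, f@B0}  OUT={a@B2, b@B2, d@B1, e@B1, f@B0}
  B3:  IN={a@B2, b@B2, d@B1, e@B1, f@B0}  OUT={a@B2, b@B3, d@B1, e@B1, f@B0}
  B4:  IN={a@B2, b@B3, d@B1, e@B1, f@B0}  OUT={a@B4, b@B4, d@B1, e@B1, f@B0}
  B5:  IN={a@B4, b@B4, d@B1, e@B1, f@B0}  OUT={a@B4, b@B4, d@B5, e@B5, f@B0}
  B6:  IN={a@B2, a@B4, b@B3, b@B4, d@B1, d@B5, e@B1, e@B5, f@B0}  OUT={a@B2, a@B4, b@B3, b@B4, c@B6, d@B1, d@B5, e@B1, e@B5, f@B0}

Merge at B6: IN[B6] = OUT[B3] ⊔ OUT[B4] ⊔ OUT[B5] = {a@B2, a@B4, b@B3, b@B4, d@B1, d@B5, e@B1, e@B5, f@B0}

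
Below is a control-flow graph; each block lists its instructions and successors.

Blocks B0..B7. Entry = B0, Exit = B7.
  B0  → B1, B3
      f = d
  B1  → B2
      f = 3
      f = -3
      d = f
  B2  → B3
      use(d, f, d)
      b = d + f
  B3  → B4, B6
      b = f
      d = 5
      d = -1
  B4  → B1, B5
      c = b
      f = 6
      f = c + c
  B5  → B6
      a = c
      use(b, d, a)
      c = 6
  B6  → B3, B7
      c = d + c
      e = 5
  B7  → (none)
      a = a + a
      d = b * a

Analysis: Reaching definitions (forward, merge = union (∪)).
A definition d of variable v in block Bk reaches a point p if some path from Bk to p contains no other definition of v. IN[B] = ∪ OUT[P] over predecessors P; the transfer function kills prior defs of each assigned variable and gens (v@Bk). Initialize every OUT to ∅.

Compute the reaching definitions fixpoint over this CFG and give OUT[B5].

Answer: {a@B5, b@B3, c@B5, d@B3, e@B6, f@B4}

Derivation:
Fixpoint table:
  B0: | IN={} | OUT={f@B0}
  B1: | IN={a@B5, b@B3, c@B4, d@B3, e@B6, f@B0, f@B4} | OUT={a@B5, b@B3, c@B4, d@B1, e@B6, f@B1}
  B2: | IN={a@B5, b@B3, c@B4, d@B1, e@B6, f@B1} | OUT={a@B5, b@B2, c@B4, d@B1, e@B6, f@B1}
  B3: | IN={a@B5, b@B2, b@B3, c@B4, c@B6, d@B1, d@B3, e@B6, f@B0, f@B1, f@B4} | OUT={a@B5, b@B3, c@B4, c@B6, d@B3, e@B6, f@B0, f@B1, f@B4}
  B4: | IN={a@B5, b@B3, c@B4, c@B6, d@B3, e@B6, f@B0, f@B1, f@B4} | OUT={a@B5, b@B3, c@B4, d@B3, e@B6, f@B4}
  B5: | IN={a@B5, b@B3, c@B4, d@B3, e@B6, f@B4} | OUT={a@B5, b@B3, c@B5, d@B3, e@B6, f@B4}
  B6: | IN={a@B5, b@B3, c@B4, c@B5, c@B6, d@B3, e@B6, f@B0, f@B1, f@B4} | OUT={a@B5, b@B3, c@B6, d@B3, e@B6, f@B0, f@B1, f@B4}
  B7: | IN={a@B5, b@B3, c@B6, d@B3, e@B6, f@B0, f@B1, f@B4} | OUT={a@B7, b@B3, c@B6, d@B7, e@B6, f@B0, f@B1, f@B4}

Merge at B5: IN[B5] = OUT[B4] = {a@B5, b@B3, c@B4, d@B3, e@B6, f@B4}
Applying B5's transfer function to that IN value gives OUT[B5] (row B5 above).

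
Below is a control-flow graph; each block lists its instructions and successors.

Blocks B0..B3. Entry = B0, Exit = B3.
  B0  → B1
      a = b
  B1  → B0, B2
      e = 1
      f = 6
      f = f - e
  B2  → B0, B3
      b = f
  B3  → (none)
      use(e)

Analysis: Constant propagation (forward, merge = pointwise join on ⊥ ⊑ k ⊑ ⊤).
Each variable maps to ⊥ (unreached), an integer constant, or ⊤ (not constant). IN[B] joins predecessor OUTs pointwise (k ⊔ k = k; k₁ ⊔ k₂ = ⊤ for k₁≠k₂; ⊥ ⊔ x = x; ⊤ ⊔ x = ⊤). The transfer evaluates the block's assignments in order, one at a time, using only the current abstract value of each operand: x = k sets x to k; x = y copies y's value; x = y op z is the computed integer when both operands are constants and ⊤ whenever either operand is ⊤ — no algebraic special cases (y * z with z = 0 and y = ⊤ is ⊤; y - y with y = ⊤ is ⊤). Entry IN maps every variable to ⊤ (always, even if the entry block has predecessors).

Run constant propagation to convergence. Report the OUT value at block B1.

Converged values:
  B0:  IN=(all ⊤)  OUT=(all ⊤)
  B1:  IN=(all ⊤)  OUT={e:1, f:5; rest ⊤}
  B2:  IN={e:1, f:5; rest ⊤}  OUT={b:5, e:1, f:5; rest ⊤}
  B3:  IN={b:5, e:1, f:5; rest ⊤}  OUT={b:5, e:1, f:5; rest ⊤}

Merge at B1: IN[B1] = OUT[B0] = {a: ⊤, b: ⊤, c: ⊤, d: ⊤, e: ⊤, f: ⊤}
Applying B1's transfer function to that IN value gives OUT[B1] (row B1 above).

Answer: {a: ⊤, b: ⊤, c: ⊤, d: ⊤, e: 1, f: 5}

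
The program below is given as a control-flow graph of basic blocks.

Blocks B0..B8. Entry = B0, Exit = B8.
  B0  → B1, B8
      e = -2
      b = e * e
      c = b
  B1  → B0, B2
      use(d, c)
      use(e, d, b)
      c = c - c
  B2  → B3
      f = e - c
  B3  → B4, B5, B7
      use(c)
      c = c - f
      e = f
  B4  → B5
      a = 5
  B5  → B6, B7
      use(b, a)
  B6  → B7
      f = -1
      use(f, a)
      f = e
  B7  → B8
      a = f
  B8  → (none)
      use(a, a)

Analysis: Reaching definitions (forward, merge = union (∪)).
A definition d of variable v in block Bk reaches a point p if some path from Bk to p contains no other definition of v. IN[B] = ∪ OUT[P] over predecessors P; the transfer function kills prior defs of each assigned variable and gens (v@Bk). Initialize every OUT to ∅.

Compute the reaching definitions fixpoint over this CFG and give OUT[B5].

Answer: {a@B4, b@B0, c@B3, e@B3, f@B2}

Derivation:
Per-block solution:
  B0:  IN={b@B0, c@B1, e@B0}  OUT={b@B0, c@B0, e@B0}
  B1:  IN={b@B0, c@B0, e@B0}  OUT={b@B0, c@B1, e@B0}
  B2:  IN={b@B0, c@B1, e@B0}  OUT={b@B0, c@B1, e@B0, f@B2}
  B3:  IN={b@B0, c@B1, e@B0, f@B2}  OUT={b@B0, c@B3, e@B3, f@B2}
  B4:  IN={b@B0, c@B3, e@B3, f@B2}  OUT={a@B4, b@B0, c@B3, e@B3, f@B2}
  B5:  IN={a@B4, b@B0, c@B3, e@B3, f@B2}  OUT={a@B4, b@B0, c@B3, e@B3, f@B2}
  B6:  IN={a@B4, b@B0, c@B3, e@B3, f@B2}  OUT={a@B4, b@B0, c@B3, e@B3, f@B6}
  B7:  IN={a@B4, b@B0, c@B3, e@B3, f@B2, f@B6}  OUT={a@B7, b@B0, c@B3, e@B3, f@B2, f@B6}
  B8:  IN={a@B7, b@B0, c@B0, c@B3, e@B0, e@B3, f@B2, f@B6}  OUT={a@B7, b@B0, c@B0, c@B3, e@B0, e@B3, f@B2, f@B6}

Merge at B5: IN[B5] = OUT[B3] ⊔ OUT[B4] = {a@B4, b@B0, c@B3, e@B3, f@B2}
Applying B5's transfer function to that IN value gives OUT[B5] (row B5 above).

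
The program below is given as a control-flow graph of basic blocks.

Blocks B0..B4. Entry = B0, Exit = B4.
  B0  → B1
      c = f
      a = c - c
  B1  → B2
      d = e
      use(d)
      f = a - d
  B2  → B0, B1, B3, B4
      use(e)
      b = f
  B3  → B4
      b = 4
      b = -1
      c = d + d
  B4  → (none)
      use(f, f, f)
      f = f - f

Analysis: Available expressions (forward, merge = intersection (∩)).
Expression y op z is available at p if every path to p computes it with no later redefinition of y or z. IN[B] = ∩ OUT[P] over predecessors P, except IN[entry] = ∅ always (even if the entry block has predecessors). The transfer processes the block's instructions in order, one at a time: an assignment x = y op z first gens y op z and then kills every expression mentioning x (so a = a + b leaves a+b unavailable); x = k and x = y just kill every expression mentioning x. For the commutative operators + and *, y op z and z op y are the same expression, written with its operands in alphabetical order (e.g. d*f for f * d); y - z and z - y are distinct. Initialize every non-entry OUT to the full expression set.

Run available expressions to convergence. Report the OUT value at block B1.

Converged values:
  B0: | IN={} | OUT={c-c}
  B1: | IN={c-c} | OUT={a-d, c-c}
  B2: | IN={a-d, c-c} | OUT={a-d, c-c}
  B3: | IN={a-d, c-c} | OUT={a-d, d+d}
  B4: | IN={a-d} | OUT={a-d}

Merge at B1: IN[B1] = OUT[B0] ∩ OUT[B2] = {c-c}
Applying B1's transfer function to that IN value gives OUT[B1] (row B1 above).

Answer: {a-d, c-c}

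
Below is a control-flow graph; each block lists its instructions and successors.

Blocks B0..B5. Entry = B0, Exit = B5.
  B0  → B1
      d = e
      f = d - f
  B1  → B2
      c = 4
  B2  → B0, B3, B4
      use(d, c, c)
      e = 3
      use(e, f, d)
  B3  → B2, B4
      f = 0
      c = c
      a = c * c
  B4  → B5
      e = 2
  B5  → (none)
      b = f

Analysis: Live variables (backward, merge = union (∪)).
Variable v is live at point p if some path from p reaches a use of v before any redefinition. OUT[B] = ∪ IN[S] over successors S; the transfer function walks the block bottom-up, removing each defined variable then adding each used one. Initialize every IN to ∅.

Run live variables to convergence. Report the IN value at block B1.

Answer: {d, f}

Derivation:
Converged values:
  B0:   IN={e, f}   OUT={d, f}
  B1:   IN={d, f}   OUT={c, d, f}
  B2:   IN={c, d, f}   OUT={c, d, e, f}
  B3:   IN={c, d}   OUT={c, d, f}
  B4:   IN={f}   OUT={f}
  B5:   IN={f}   OUT={}

Merge at B1: OUT[B1] = IN[B2] = {c, d, f}
Applying B1's transfer function to that OUT value gives IN[B1] (row B1 above).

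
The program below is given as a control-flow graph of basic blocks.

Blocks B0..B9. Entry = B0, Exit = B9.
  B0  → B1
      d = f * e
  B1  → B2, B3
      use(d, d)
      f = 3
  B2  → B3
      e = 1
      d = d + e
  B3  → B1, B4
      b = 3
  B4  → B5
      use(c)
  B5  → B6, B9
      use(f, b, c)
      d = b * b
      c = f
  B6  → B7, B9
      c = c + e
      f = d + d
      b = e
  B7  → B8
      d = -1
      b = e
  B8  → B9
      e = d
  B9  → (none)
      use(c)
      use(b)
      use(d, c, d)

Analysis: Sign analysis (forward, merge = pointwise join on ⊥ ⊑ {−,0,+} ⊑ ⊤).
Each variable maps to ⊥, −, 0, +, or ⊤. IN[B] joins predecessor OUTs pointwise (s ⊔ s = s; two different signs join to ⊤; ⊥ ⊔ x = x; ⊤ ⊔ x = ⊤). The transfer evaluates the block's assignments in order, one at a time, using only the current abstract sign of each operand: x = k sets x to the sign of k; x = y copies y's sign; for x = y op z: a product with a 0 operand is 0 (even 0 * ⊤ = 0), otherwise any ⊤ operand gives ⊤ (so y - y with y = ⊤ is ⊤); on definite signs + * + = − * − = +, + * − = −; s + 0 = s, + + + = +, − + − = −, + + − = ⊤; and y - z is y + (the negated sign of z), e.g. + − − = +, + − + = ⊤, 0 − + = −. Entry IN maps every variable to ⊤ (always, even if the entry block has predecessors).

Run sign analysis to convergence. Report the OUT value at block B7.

Answer: {a: ⊤, b: ⊤, c: ⊤, d: -, e: ⊤, f: +}

Working:
Fixpoint table:
  B0:  IN=(all ⊤)  OUT=(all ⊤)
  B1:  IN=(all ⊤)  OUT={f:+; rest ⊤}
  B2:  IN={f:+; rest ⊤}  OUT={e:+, f:+; rest ⊤}
  B3:  IN={f:+; rest ⊤}  OUT={b:+, f:+; rest ⊤}
  B4:  IN={b:+, f:+; rest ⊤}  OUT={b:+, f:+; rest ⊤}
  B5:  IN={b:+, f:+; rest ⊤}  OUT={b:+, c:+, d:+, f:+; rest ⊤}
  B6:  IN={b:+, c:+, d:+, f:+; rest ⊤}  OUT={d:+, f:+; rest ⊤}
  B7:  IN={d:+, f:+; rest ⊤}  OUT={d:-, f:+; rest ⊤}
  B8:  IN={d:-, f:+; rest ⊤}  OUT={d:-, e:-, f:+; rest ⊤}
  B9:  IN={f:+; rest ⊤}  OUT={f:+; rest ⊤}

Merge at B7: IN[B7] = OUT[B6] = {a: ⊤, b: ⊤, c: ⊤, d: +, e: ⊤, f: +}
Applying B7's transfer function to that IN value gives OUT[B7] (row B7 above).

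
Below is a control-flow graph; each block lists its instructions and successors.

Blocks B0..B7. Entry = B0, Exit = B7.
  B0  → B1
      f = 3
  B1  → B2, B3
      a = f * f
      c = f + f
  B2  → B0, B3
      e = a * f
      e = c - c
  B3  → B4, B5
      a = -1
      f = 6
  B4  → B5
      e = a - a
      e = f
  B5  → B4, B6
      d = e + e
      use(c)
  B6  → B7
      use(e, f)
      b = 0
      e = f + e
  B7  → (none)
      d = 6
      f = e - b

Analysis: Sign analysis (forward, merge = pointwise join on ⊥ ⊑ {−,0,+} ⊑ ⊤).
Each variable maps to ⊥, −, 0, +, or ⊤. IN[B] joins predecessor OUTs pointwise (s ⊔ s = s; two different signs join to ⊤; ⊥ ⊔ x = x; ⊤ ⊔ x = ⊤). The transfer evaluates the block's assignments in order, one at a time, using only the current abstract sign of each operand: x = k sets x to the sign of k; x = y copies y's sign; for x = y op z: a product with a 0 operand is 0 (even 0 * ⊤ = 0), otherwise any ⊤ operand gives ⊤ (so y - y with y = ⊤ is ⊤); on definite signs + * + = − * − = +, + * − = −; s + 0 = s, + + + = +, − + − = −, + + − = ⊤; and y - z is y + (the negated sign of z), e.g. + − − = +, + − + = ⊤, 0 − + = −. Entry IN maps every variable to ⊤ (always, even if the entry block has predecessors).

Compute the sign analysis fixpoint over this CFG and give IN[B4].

Fixpoint table:
  B0: | IN=(all ⊤) | OUT={f:+; rest ⊤}
  B1: | IN={f:+; rest ⊤} | OUT={a:+, c:+, f:+; rest ⊤}
  B2: | IN={a:+, c:+, f:+; rest ⊤} | OUT={a:+, c:+, f:+; rest ⊤}
  B3: | IN={a:+, c:+, f:+; rest ⊤} | OUT={a:-, c:+, f:+; rest ⊤}
  B4: | IN={a:-, c:+, f:+; rest ⊤} | OUT={a:-, c:+, e:+, f:+; rest ⊤}
  B5: | IN={a:-, c:+, f:+; rest ⊤} | OUT={a:-, c:+, f:+; rest ⊤}
  B6: | IN={a:-, c:+, f:+; rest ⊤} | OUT={a:-, b:0, c:+, f:+; rest ⊤}
  B7: | IN={a:-, b:0, c:+, f:+; rest ⊤} | OUT={a:-, b:0, c:+, d:+; rest ⊤}

Merge at B4: IN[B4] = OUT[B3] ⊔ OUT[B5] = {a: -, b: ⊤, c: +, d: ⊤, e: ⊤, f: +}

Answer: {a: -, b: ⊤, c: +, d: ⊤, e: ⊤, f: +}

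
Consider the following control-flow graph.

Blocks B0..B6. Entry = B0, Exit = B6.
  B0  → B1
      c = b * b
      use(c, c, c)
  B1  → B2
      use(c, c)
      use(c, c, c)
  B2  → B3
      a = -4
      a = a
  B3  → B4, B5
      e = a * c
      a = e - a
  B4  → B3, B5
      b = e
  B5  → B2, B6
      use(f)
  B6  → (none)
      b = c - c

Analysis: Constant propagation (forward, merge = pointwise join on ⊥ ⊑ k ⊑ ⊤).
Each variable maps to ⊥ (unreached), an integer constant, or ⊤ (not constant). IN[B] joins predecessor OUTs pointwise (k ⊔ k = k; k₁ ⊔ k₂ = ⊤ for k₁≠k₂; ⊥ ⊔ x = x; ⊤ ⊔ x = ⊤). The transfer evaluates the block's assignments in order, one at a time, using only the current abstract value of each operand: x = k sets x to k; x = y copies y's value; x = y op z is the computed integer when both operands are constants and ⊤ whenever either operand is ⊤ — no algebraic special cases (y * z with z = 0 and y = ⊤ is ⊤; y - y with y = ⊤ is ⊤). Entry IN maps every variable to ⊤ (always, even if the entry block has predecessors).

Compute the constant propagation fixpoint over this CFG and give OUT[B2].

Answer: {a: -4, b: ⊤, c: ⊤, d: ⊤, e: ⊤, f: ⊤}

Derivation:
Converged values:
  B0: | IN=(all ⊤) | OUT=(all ⊤)
  B1: | IN=(all ⊤) | OUT=(all ⊤)
  B2: | IN=(all ⊤) | OUT={a:-4; rest ⊤}
  B3: | IN=(all ⊤) | OUT=(all ⊤)
  B4: | IN=(all ⊤) | OUT=(all ⊤)
  B5: | IN=(all ⊤) | OUT=(all ⊤)
  B6: | IN=(all ⊤) | OUT=(all ⊤)

Merge at B2: IN[B2] = OUT[B1] ⊔ OUT[B5] = {a: ⊤, b: ⊤, c: ⊤, d: ⊤, e: ⊤, f: ⊤}
Applying B2's transfer function to that IN value gives OUT[B2] (row B2 above).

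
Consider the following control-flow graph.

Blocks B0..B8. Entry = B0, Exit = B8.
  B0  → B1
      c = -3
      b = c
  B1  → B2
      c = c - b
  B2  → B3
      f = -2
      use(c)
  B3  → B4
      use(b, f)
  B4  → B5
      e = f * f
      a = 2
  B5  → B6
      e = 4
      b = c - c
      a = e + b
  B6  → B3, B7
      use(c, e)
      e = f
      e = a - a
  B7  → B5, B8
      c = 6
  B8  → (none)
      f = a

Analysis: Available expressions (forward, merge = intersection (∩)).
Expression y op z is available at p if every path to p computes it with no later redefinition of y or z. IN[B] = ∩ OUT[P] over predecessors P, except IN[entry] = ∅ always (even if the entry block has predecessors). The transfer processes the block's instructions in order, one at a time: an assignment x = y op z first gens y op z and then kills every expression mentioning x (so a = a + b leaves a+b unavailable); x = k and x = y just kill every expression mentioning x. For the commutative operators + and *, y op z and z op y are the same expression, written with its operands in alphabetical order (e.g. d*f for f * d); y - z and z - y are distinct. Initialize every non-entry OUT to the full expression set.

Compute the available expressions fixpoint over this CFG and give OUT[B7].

Answer: {a-a, f*f}

Trace:
Per-block solution:
  B0:   IN={}   OUT={}
  B1:   IN={}   OUT={}
  B2:   IN={}   OUT={}
  B3:   IN={}   OUT={}
  B4:   IN={}   OUT={f*f}
  B5:   IN={f*f}   OUT={b+e, c-c, f*f}
  B6:   IN={b+e, c-c, f*f}   OUT={a-a, c-c, f*f}
  B7:   IN={a-a, c-c, f*f}   OUT={a-a, f*f}
  B8:   IN={a-a, f*f}   OUT={a-a}

Merge at B7: IN[B7] = OUT[B6] = {a-a, c-c, f*f}
Applying B7's transfer function to that IN value gives OUT[B7] (row B7 above).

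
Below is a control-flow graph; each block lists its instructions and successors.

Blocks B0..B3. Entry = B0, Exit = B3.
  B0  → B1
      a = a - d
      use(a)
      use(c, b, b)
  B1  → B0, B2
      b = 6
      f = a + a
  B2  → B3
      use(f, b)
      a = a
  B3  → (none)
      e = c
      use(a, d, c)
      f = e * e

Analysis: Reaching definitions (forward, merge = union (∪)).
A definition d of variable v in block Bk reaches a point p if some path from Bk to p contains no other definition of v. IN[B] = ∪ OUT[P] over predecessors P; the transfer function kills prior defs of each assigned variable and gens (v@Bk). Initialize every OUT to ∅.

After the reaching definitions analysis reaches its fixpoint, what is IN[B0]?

Answer: {a@B0, b@B1, f@B1}

Working:
Fixpoint table:
  B0:  IN={a@B0, b@B1, f@B1}  OUT={a@B0, b@B1, f@B1}
  B1:  IN={a@B0, b@B1, f@B1}  OUT={a@B0, b@B1, f@B1}
  B2:  IN={a@B0, b@B1, f@B1}  OUT={a@B2, b@B1, f@B1}
  B3:  IN={a@B2, b@B1, f@B1}  OUT={a@B2, b@B1, e@B3, f@B3}

Merge at B0 (entry node, so the boundary value {} is joined with the incoming edge(s)): IN[B0] = {} ⊔ OUT[B1] = {a@B0, b@B1, f@B1}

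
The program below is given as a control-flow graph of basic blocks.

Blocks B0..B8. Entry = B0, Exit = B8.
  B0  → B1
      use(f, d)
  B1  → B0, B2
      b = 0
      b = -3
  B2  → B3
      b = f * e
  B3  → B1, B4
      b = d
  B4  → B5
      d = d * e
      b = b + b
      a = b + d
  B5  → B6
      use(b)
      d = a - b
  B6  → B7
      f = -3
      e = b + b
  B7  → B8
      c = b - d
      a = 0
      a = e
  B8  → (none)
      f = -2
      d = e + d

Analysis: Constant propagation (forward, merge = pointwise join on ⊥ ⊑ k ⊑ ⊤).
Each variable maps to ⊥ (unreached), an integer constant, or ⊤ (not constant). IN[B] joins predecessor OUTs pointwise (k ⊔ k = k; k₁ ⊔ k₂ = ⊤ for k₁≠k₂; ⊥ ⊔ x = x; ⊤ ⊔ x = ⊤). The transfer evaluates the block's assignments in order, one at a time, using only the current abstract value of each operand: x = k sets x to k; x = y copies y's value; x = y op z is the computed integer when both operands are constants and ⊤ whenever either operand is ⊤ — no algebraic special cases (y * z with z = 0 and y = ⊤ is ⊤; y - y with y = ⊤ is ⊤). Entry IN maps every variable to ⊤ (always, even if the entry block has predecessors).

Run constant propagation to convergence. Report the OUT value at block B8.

Fixpoint table:
  B0: | IN=(all ⊤) | OUT=(all ⊤)
  B1: | IN=(all ⊤) | OUT={b:-3; rest ⊤}
  B2: | IN={b:-3; rest ⊤} | OUT=(all ⊤)
  B3: | IN=(all ⊤) | OUT=(all ⊤)
  B4: | IN=(all ⊤) | OUT=(all ⊤)
  B5: | IN=(all ⊤) | OUT=(all ⊤)
  B6: | IN=(all ⊤) | OUT={f:-3; rest ⊤}
  B7: | IN={f:-3; rest ⊤} | OUT={f:-3; rest ⊤}
  B8: | IN={f:-3; rest ⊤} | OUT={f:-2; rest ⊤}

Merge at B8: IN[B8] = OUT[B7] = {a: ⊤, b: ⊤, c: ⊤, d: ⊤, e: ⊤, f: -3}
Applying B8's transfer function to that IN value gives OUT[B8] (row B8 above).

Answer: {a: ⊤, b: ⊤, c: ⊤, d: ⊤, e: ⊤, f: -2}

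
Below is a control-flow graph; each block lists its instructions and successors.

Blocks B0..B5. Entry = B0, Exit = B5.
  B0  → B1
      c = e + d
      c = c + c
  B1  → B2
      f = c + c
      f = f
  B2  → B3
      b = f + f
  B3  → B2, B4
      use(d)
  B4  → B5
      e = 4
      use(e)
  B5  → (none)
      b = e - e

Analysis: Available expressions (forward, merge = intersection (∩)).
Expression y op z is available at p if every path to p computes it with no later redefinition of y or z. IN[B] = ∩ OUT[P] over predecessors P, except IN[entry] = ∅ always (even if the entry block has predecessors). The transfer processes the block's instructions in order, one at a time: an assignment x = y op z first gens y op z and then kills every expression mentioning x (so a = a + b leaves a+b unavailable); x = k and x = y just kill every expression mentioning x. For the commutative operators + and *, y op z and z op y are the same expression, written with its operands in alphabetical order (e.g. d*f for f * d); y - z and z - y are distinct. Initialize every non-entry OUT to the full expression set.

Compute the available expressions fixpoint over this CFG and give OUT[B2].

Converged values:
  B0:  IN={}  OUT={d+e}
  B1:  IN={d+e}  OUT={c+c, d+e}
  B2:  IN={c+c, d+e}  OUT={c+c, d+e, f+f}
  B3:  IN={c+c, d+e, f+f}  OUT={c+c, d+e, f+f}
  B4:  IN={c+c, d+e, f+f}  OUT={c+c, f+f}
  B5:  IN={c+c, f+f}  OUT={c+c, e-e, f+f}

Merge at B2: IN[B2] = OUT[B1] ∩ OUT[B3] = {c+c, d+e}
Applying B2's transfer function to that IN value gives OUT[B2] (row B2 above).

Answer: {c+c, d+e, f+f}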